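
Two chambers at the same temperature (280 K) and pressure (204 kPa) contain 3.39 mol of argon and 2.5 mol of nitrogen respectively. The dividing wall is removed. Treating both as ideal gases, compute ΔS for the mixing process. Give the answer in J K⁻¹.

Mole fractions: x_A = 3.39/5.89 = 0.576, x_B = 0.424.
ΔS_mix = −R(n_A ln x_A + n_B ln x_B) = −8.314 × (3.39 ln 0.576 + 2.5 ln 0.424) = 33.4 J/K.

ΔS_mix = 33.4 J/K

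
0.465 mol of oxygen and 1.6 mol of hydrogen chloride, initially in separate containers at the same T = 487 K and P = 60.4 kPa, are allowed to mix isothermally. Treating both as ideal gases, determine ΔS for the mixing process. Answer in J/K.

Mole fractions: x_A = 0.465/2.06 = 0.225, x_B = 0.775.
ΔS_mix = −R(n_A ln x_A + n_B ln x_B) = −8.314 × (0.465 ln 0.225 + 1.6 ln 0.775) = 9.16 J/K.

ΔS_mix = 9.16 J/K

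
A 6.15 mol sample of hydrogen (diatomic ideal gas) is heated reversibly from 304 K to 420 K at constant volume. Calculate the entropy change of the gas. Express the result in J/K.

ΔS = 41.3 J/K

At constant volume, ΔS = nC_V ln(T₂/T₁) with C_V = 5R/2 = 20.79 J mol⁻¹ K⁻¹.
ΔS = 6.15 × 20.79 × ln(420/304) = 41.3 J/K.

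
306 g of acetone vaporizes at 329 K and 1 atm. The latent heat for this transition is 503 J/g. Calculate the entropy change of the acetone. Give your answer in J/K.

Heat absorbed by the substance: Q = mL = 306 × 503 = 153918 J.
At constant T, ΔS = Q_rev/T = 153918 / 329 = 468 J/K.

ΔS = 468 J/K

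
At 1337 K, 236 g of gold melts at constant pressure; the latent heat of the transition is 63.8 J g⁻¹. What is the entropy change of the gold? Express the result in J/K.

ΔS = 11.3 J/K

Heat absorbed by the substance: Q = mL = 236 × 63.8 = 15056.8 J.
At constant T, ΔS = Q_rev/T = 15056.8 / 1337 = 11.3 J/K.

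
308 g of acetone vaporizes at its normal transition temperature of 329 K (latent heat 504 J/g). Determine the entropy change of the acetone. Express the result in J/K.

Heat absorbed by the substance: Q = mL = 308 × 504 = 155232 J.
At constant T, ΔS = Q_rev/T = 155232 / 329 = 472 J/K.

ΔS = 472 J/K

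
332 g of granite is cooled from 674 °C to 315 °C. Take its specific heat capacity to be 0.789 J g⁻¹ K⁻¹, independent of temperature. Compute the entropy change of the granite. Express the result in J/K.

ΔS = -125 J/K

In kelvin: T₁ = 947.15 K, T₂ = 588.15 K. ΔS = ∫dQ_rev/T = m c ln(T₂/T₁) = 332 × 0.789 × ln(588.15/947.15) = -125 J/K.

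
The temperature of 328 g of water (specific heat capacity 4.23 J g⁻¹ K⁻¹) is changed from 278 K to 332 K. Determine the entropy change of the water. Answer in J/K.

ΔS = ∫dQ_rev/T = m c ln(T₂/T₁) = 328 × 4.23 × ln(332/278) = 246 J/K.

ΔS = 246 J/K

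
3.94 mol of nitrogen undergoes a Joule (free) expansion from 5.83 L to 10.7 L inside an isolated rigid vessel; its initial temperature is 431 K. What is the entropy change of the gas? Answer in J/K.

ΔS_gas = 19.9 J/K

No heat is exchanged and no work is done, so the ideal-gas temperature stays constant.
Entropy is a state function; using a reversible isothermal path, ΔS_gas = nR ln(V₂/V₁) = 3.94 × 8.314 × ln(10.7/5.83) = 19.9 J/K.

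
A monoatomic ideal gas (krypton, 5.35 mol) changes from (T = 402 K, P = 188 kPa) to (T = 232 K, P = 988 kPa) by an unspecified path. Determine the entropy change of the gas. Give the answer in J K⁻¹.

ΔS = nC_p ln(T₂/T₁) − nR ln(P₂/P₁), with C_p = 5R/2 = 20.79 J mol⁻¹ K⁻¹ for a monoatomic ideal gas.
ΔS = 5.35 × [20.79 × ln(232/402) − 8.314 × ln(988/188)] = -135 J/K.

ΔS = -135 J/K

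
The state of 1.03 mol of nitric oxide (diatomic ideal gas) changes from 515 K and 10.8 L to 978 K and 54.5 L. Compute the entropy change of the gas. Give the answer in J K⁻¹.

Entropy is a state function: ΔS = nC_V ln(T₂/T₁) + nR ln(V₂/V₁), with C_V = 5R/2 = 20.79 J mol⁻¹ K⁻¹ for a diatomic ideal gas.
ΔS = 1.03 × [20.79 × ln(978/515) + 8.314 × ln(54.5/10.8)] = 27.6 J/K.

ΔS = 27.6 J/K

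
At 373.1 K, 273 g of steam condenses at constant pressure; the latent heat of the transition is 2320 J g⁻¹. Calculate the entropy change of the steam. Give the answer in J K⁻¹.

Heat released by the substance: Q = −mL = −273 × 2320 = −633360 J.
At constant T, ΔS = Q_rev/T = −633360 / 373.1 = -1700 J/K.

ΔS = -1700 J/K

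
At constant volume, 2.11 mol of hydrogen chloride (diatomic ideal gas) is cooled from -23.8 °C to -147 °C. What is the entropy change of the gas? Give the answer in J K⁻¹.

In kelvin: T₁ = 249.35 K, T₂ = 126.15 K. At constant volume, ΔS = nC_V ln(T₂/T₁) with C_V = 5R/2 = 20.79 J mol⁻¹ K⁻¹.
ΔS = 2.11 × 20.79 × ln(126.15/249.35) = -29.9 J/K.

ΔS = -29.9 J/K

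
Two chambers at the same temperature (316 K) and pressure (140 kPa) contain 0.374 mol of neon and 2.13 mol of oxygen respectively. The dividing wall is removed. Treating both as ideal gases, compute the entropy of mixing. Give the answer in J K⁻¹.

ΔS_mix = 8.78 J/K

Mole fractions: x_A = 0.374/2.5 = 0.149, x_B = 0.851.
ΔS_mix = −R(n_A ln x_A + n_B ln x_B) = −8.314 × (0.374 ln 0.149 + 2.13 ln 0.851) = 8.78 J/K.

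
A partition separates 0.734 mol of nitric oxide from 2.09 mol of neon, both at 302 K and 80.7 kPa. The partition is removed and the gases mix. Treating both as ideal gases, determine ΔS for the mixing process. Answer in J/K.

ΔS_mix = 13.5 J/K

Mole fractions: x_A = 0.734/2.82 = 0.26, x_B = 0.74.
ΔS_mix = −R(n_A ln x_A + n_B ln x_B) = −8.314 × (0.734 ln 0.26 + 2.09 ln 0.74) = 13.5 J/K.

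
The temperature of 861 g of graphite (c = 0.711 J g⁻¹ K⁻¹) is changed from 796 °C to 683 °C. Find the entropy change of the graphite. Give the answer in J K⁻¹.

In kelvin: T₁ = 1069.15 K, T₂ = 956.15 K. ΔS = ∫dQ_rev/T = m c ln(T₂/T₁) = 861 × 0.711 × ln(956.15/1069.15) = -68.4 J/K.

ΔS = -68.4 J/K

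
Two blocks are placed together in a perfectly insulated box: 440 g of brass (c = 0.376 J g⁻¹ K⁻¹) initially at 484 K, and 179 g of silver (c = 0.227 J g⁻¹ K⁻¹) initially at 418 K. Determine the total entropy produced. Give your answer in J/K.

Energy balance: T_f = (m₁c₁T₁ + m₂c₂T₂)/(m₁c₁ + m₂c₂) = 470.99 K.
ΔS₁ = m₁c₁ ln(T_f/T₁) = 165.44 × ln(470.99/484) = -4.509 J/K.
ΔS₂ = m₂c₂ ln(T_f/T₂) = 40.633 × ln(470.99/418) = 4.849 J/K.
ΔS_total = -4.509 + 4.849 = 0.34 J/K.

ΔS_total = 0.34 J/K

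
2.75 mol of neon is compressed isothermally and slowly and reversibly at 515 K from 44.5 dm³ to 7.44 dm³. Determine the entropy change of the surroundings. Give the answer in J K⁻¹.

For an isothermal ideal gas ΔS_gas = nR ln(V₂/V₁) = 2.75 × 8.314 × ln(7.44/44.5) = -40.9 J/K.
The process is reversible, so ΔS_surr = −ΔS_gas = 40.9 J/K and ΔS_universe = 0.

ΔS_surr = 40.9 J/K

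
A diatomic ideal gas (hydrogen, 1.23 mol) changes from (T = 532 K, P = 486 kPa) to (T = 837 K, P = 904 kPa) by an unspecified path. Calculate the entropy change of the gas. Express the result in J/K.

ΔS = 9.87 J/K

ΔS = nC_p ln(T₂/T₁) − nR ln(P₂/P₁), with C_p = 7R/2 = 29.1 J mol⁻¹ K⁻¹ for a diatomic ideal gas.
ΔS = 1.23 × [29.1 × ln(837/532) − 8.314 × ln(904/486)] = 9.87 J/K.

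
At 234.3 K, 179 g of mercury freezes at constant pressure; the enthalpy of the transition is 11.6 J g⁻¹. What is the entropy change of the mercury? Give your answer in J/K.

ΔS = -8.86 J/K

Heat released by the substance: Q = −mL = −179 × 11.6 = −2076.4 J.
At constant T, ΔS = Q_rev/T = −2076.4 / 234.3 = -8.86 J/K.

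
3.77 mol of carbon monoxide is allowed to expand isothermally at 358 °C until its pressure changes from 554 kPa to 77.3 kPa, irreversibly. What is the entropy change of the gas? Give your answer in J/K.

Entropy is a state function, so ΔS_gas depends only on the end states.
For an isothermal ideal gas ΔS_gas = nR ln(P₁/P₂) = 3.77 × 8.314 × ln(554/77.3) = 61.7 J/K.

ΔS_gas = 61.7 J/K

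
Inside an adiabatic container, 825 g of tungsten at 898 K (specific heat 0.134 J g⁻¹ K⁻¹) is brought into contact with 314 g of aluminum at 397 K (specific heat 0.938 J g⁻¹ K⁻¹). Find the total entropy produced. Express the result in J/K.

ΔS_total = 29.6 J/K

Energy balance: T_f = (m₁c₁T₁ + m₂c₂T₂)/(m₁c₁ + m₂c₂) = 533.73 K.
ΔS₁ = m₁c₁ ln(T_f/T₁) = 110.55 × ln(533.73/898) = -57.52 J/K.
ΔS₂ = m₂c₂ ln(T_f/T₂) = 294.532 × ln(533.73/397) = 87.17 J/K.
ΔS_total = -57.52 + 87.17 = 29.6 J/K.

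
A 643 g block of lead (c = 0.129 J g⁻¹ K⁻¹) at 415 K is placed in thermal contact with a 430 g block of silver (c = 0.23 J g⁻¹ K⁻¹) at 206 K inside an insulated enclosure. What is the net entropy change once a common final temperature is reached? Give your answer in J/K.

ΔS_total = 11.1 J/K

Energy balance: T_f = (m₁c₁T₁ + m₂c₂T₂)/(m₁c₁ + m₂c₂) = 301.33 K.
ΔS₁ = m₁c₁ ln(T_f/T₁) = 82.947 × ln(301.33/415) = -26.55 J/K.
ΔS₂ = m₂c₂ ln(T_f/T₂) = 98.9 × ln(301.33/206) = 37.62 J/K.
ΔS_total = -26.55 + 37.62 = 11.1 J/K.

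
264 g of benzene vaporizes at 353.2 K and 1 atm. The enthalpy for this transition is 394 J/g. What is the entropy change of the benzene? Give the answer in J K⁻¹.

Heat absorbed by the substance: Q = mL = 264 × 394 = 104016 J.
At constant T, ΔS = Q_rev/T = 104016 / 353.2 = 294 J/K.

ΔS = 294 J/K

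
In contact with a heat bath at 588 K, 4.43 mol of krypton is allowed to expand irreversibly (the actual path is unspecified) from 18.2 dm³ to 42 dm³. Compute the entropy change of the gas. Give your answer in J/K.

ΔS_gas = 30.8 J/K

Entropy is a state function, so ΔS_gas depends only on the end states.
For an isothermal ideal gas ΔS_gas = nR ln(V₂/V₁) = 4.43 × 8.314 × ln(42/18.2) = 30.8 J/K.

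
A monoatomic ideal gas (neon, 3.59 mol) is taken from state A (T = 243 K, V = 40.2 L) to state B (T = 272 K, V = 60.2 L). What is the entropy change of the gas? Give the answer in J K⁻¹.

ΔS = 17.1 J/K

Entropy is a state function: ΔS = nC_V ln(T₂/T₁) + nR ln(V₂/V₁), with C_V = 3R/2 = 12.47 J mol⁻¹ K⁻¹ for a monoatomic ideal gas.
ΔS = 3.59 × [12.47 × ln(272/243) + 8.314 × ln(60.2/40.2)] = 17.1 J/K.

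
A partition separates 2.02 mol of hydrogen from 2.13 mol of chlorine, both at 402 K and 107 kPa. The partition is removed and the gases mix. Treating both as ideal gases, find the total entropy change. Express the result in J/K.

ΔS_mix = 23.9 J/K

Mole fractions: x_A = 2.02/4.15 = 0.487, x_B = 0.513.
ΔS_mix = −R(n_A ln x_A + n_B ln x_B) = −8.314 × (2.02 ln 0.487 + 2.13 ln 0.513) = 23.9 J/K.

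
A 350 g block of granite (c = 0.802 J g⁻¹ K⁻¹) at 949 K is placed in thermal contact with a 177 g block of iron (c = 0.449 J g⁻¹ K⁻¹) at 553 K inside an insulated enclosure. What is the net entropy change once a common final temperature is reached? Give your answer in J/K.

ΔS_total = 8.13 J/K

Energy balance: T_f = (m₁c₁T₁ + m₂c₂T₂)/(m₁c₁ + m₂c₂) = 861.62 K.
ΔS₁ = m₁c₁ ln(T_f/T₁) = 280.7 × ln(861.62/949) = -27.11 J/K.
ΔS₂ = m₂c₂ ln(T_f/T₂) = 79.473 × ln(861.62/553) = 35.24 J/K.
ΔS_total = -27.11 + 35.24 = 8.13 J/K.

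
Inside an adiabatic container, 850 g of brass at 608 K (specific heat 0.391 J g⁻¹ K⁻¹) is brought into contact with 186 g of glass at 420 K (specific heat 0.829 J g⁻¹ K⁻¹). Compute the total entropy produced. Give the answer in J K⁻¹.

ΔS_total = 6.86 J/K

Energy balance: T_f = (m₁c₁T₁ + m₂c₂T₂)/(m₁c₁ + m₂c₂) = 548.42 K.
ΔS₁ = m₁c₁ ln(T_f/T₁) = 332.35 × ln(548.42/608) = -34.28 J/K.
ΔS₂ = m₂c₂ ln(T_f/T₂) = 154.194 × ln(548.42/420) = 41.14 J/K.
ΔS_total = -34.28 + 41.14 = 6.86 J/K.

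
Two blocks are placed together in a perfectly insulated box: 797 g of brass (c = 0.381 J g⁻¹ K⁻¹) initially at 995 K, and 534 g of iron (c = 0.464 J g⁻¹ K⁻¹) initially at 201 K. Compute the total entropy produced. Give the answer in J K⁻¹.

Energy balance: T_f = (m₁c₁T₁ + m₂c₂T₂)/(m₁c₁ + m₂c₂) = 638.23 K.
ΔS₁ = m₁c₁ ln(T_f/T₁) = 303.657 × ln(638.23/995) = -134.84 J/K.
ΔS₂ = m₂c₂ ln(T_f/T₂) = 247.776 × ln(638.23/201) = 286.28 J/K.
ΔS_total = -134.84 + 286.28 = 151 J/K.

ΔS_total = 151 J/K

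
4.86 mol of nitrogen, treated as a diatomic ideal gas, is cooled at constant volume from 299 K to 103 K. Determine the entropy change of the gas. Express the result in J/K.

ΔS = -108 J/K

At constant volume, ΔS = nC_V ln(T₂/T₁) with C_V = 5R/2 = 20.79 J mol⁻¹ K⁻¹.
ΔS = 4.86 × 20.79 × ln(103/299) = -108 J/K.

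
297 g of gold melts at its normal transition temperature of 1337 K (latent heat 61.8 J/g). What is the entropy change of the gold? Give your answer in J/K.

ΔS = 13.7 J/K

Heat absorbed by the substance: Q = mL = 297 × 61.8 = 18354.6 J.
At constant T, ΔS = Q_rev/T = 18354.6 / 1337 = 13.7 J/K.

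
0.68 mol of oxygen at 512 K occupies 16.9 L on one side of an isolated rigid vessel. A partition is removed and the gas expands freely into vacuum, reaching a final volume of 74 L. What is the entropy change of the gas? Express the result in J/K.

For an ideal gas in free expansion Q = 0 and W = 0, so T is unchanged.
Entropy is a state function; using a reversible isothermal path, ΔS_gas = nR ln(V₂/V₁) = 0.68 × 8.314 × ln(74/16.9) = 8.35 J/K.

ΔS_gas = 8.35 J/K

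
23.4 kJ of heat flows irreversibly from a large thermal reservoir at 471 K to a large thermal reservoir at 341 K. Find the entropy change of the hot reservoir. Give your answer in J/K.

ΔS_hot = -49.7 J/K

The hot reservoir loses heat Q, so ΔS_hot = −Q/T_H = −23400/471 = -49.7 J/K.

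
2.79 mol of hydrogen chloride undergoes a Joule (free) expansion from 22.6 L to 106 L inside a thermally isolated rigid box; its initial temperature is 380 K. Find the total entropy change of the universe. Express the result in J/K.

No heat is exchanged and no work is done, so the ideal-gas temperature stays constant.
Entropy is a state function; using a reversible isothermal path, ΔS_gas = nR ln(V₂/V₁) = 2.79 × 8.314 × ln(106/22.6) = 35.8 J/K.
The insulated surroundings exchange no heat, so ΔS_surr = 0 and ΔS_universe = ΔS_gas.

ΔS_universe = 35.8 J/K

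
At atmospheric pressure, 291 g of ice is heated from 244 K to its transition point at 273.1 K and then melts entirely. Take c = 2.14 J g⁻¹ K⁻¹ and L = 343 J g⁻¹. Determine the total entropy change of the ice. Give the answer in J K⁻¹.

ΔS = 436 J/K

Warming step: ΔS₁ = m c ln(T_tr/T_i) = 291 × 2.14 × ln(273.1/244) = 70.16 J/K.
Phase change: ΔS₂ = +mL/T_tr = 291 × 343 / 273.1 = 365.5 J/K.
ΔS_total = (70.16) + (365.5) = 436 J/K.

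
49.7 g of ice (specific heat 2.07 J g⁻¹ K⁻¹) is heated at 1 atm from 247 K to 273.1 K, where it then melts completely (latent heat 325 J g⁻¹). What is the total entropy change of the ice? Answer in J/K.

Warming step: ΔS₁ = m c ln(T_tr/T_i) = 49.7 × 2.07 × ln(273.1/247) = 10.33 J/K.
Phase change: ΔS₂ = +mL/T_tr = 49.7 × 325 / 273.1 = 59.15 J/K.
ΔS_total = (10.33) + (59.15) = 69.5 J/K.

ΔS = 69.5 J/K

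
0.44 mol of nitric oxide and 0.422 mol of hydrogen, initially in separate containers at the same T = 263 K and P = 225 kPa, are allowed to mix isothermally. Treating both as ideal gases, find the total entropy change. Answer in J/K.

Mole fractions: x_A = 0.44/0.862 = 0.51, x_B = 0.49.
ΔS_mix = −R(n_A ln x_A + n_B ln x_B) = −8.314 × (0.44 ln 0.51 + 0.422 ln 0.49) = 4.97 J/K.

ΔS_mix = 4.97 J/K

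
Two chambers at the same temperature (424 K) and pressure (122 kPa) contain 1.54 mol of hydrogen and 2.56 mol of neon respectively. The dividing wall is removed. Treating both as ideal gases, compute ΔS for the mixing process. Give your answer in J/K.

Mole fractions: x_A = 1.54/4.1 = 0.376, x_B = 0.624.
ΔS_mix = −R(n_A ln x_A + n_B ln x_B) = −8.314 × (1.54 ln 0.376 + 2.56 ln 0.624) = 22.6 J/K.

ΔS_mix = 22.6 J/K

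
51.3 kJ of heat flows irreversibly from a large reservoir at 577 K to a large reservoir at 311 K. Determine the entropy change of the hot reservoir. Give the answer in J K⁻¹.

The hot reservoir loses heat Q, so ΔS_hot = −Q/T_H = −51300/577 = -88.9 J/K.

ΔS_hot = -88.9 J/K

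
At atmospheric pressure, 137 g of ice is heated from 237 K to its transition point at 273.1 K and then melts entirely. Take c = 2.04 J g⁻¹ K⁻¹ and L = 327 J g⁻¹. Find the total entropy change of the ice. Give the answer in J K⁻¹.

Warming step: ΔS₁ = m c ln(T_tr/T_i) = 137 × 2.04 × ln(273.1/237) = 39.62 J/K.
Phase change: ΔS₂ = +mL/T_tr = 137 × 327 / 273.1 = 164 J/K.
ΔS_total = (39.62) + (164) = 204 J/K.

ΔS = 204 J/K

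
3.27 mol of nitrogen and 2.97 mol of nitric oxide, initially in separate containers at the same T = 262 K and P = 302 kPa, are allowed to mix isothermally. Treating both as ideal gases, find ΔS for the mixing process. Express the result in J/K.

Mole fractions: x_A = 3.27/6.24 = 0.524, x_B = 0.476.
ΔS_mix = −R(n_A ln x_A + n_B ln x_B) = −8.314 × (3.27 ln 0.524 + 2.97 ln 0.476) = 35.9 J/K.

ΔS_mix = 35.9 J/K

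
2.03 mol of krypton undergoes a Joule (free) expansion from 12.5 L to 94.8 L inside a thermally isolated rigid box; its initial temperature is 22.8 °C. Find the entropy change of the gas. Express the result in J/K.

ΔS_gas = 34.2 J/K

No heat is exchanged and no work is done, so the ideal-gas temperature stays constant.
Entropy is a state function; using a reversible isothermal path, ΔS_gas = nR ln(V₂/V₁) = 2.03 × 8.314 × ln(94.8/12.5) = 34.2 J/K.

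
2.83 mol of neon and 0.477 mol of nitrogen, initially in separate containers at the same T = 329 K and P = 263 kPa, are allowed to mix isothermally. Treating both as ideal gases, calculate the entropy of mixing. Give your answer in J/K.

ΔS_mix = 11.3 J/K

Mole fractions: x_A = 2.83/3.31 = 0.856, x_B = 0.144.
ΔS_mix = −R(n_A ln x_A + n_B ln x_B) = −8.314 × (2.83 ln 0.856 + 0.477 ln 0.144) = 11.3 J/K.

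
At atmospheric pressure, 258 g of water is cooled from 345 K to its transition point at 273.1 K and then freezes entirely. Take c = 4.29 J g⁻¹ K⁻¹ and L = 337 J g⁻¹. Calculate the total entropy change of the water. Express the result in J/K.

Cooling step: ΔS₁ = m c ln(T_tr/T_i) = 258 × 4.29 × ln(273.1/345) = -258.7 J/K.
Phase change: ΔS₂ = −mL/T_tr = −258 × 337 / 273.1 = -318.4 J/K.
ΔS_total = (-258.7) + (-318.4) = -577 J/K.

ΔS = -577 J/K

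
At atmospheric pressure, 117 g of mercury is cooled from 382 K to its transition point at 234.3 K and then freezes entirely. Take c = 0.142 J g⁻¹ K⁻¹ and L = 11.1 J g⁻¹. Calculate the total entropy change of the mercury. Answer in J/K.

Cooling step: ΔS₁ = m c ln(T_tr/T_i) = 117 × 0.142 × ln(234.3/382) = -8.121 J/K.
Phase change: ΔS₂ = −mL/T_tr = −117 × 11.1 / 234.3 = -5.543 J/K.
ΔS_total = (-8.121) + (-5.543) = -13.7 J/K.

ΔS = -13.7 J/K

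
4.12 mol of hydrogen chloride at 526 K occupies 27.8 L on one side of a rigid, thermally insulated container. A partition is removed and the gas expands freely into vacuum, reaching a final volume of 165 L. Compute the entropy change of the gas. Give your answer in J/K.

ΔS_gas = 61 J/K

No heat is exchanged and no work is done, so the ideal-gas temperature stays constant.
Entropy is a state function; using a reversible isothermal path, ΔS_gas = nR ln(V₂/V₁) = 4.12 × 8.314 × ln(165/27.8) = 61 J/K.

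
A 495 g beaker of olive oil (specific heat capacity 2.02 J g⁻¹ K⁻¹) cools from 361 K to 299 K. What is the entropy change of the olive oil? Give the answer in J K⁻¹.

ΔS = ∫dQ_rev/T = m c ln(T₂/T₁) = 495 × 2.02 × ln(299/361) = -188 J/K.

ΔS = -188 J/K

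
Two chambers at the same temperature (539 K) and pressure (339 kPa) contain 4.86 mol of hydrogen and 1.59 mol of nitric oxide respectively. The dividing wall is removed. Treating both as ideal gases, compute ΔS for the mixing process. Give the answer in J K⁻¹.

ΔS_mix = 29.9 J/K

Mole fractions: x_A = 4.86/6.45 = 0.753, x_B = 0.247.
ΔS_mix = −R(n_A ln x_A + n_B ln x_B) = −8.314 × (4.86 ln 0.753 + 1.59 ln 0.247) = 29.9 J/K.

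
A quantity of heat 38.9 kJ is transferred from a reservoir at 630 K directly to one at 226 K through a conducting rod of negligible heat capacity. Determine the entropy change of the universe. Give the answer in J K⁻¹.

ΔS_hot = −Q/T_H = −38900/630 = -61.75 J/K and ΔS_cold = +Q/T_C = 38900/226 = 172.1 J/K.
ΔS_total = -61.75 + 172.1 = 110 J/K, positive as the second law requires.

ΔS_total = 110 J/K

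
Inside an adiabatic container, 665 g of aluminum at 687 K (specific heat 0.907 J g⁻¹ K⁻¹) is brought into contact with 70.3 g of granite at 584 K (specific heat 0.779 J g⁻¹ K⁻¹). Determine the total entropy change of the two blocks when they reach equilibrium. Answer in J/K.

Energy balance: T_f = (m₁c₁T₁ + m₂c₂T₂)/(m₁c₁ + m₂c₂) = 678.43 K.
ΔS₁ = m₁c₁ ln(T_f/T₁) = 603.155 × ln(678.43/687) = -7.575 J/K.
ΔS₂ = m₂c₂ ln(T_f/T₂) = 54.7637 × ln(678.43/584) = 8.208 J/K.
ΔS_total = -7.575 + 8.208 = 0.633 J/K.

ΔS_total = 0.633 J/K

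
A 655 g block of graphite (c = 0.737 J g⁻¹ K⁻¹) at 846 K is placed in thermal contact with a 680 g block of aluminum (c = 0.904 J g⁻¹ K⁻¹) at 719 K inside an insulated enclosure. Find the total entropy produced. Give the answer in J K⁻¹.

ΔS_total = 3.6 J/K

Energy balance: T_f = (m₁c₁T₁ + m₂c₂T₂)/(m₁c₁ + m₂c₂) = 774.86 K.
ΔS₁ = m₁c₁ ln(T_f/T₁) = 482.735 × ln(774.86/846) = -42.4 J/K.
ΔS₂ = m₂c₂ ln(T_f/T₂) = 614.72 × ln(774.86/719) = 46 J/K.
ΔS_total = -42.4 + 46 = 3.6 J/K.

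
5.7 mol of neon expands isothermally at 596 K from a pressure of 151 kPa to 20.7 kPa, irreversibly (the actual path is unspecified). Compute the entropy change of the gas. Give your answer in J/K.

Entropy is a state function, so ΔS_gas depends only on the end states.
For an isothermal ideal gas ΔS_gas = nR ln(P₁/P₂) = 5.7 × 8.314 × ln(151/20.7) = 94.2 J/K.

ΔS_gas = 94.2 J/K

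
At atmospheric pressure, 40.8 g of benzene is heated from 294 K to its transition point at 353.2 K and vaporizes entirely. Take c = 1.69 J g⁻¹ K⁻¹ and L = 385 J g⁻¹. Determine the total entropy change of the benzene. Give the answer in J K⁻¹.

Warming step: ΔS₁ = m c ln(T_tr/T_i) = 40.8 × 1.69 × ln(353.2/294) = 12.65 J/K.
Phase change: ΔS₂ = +mL/T_tr = 40.8 × 385 / 353.2 = 44.47 J/K.
ΔS_total = (12.65) + (44.47) = 57.1 J/K.

ΔS = 57.1 J/K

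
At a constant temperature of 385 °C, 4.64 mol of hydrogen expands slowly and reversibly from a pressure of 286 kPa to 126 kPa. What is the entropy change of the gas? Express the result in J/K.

ΔS_gas = 31.6 J/K

For an isothermal ideal gas ΔS_gas = nR ln(P₁/P₂) = 4.64 × 8.314 × ln(286/126) = 31.6 J/K.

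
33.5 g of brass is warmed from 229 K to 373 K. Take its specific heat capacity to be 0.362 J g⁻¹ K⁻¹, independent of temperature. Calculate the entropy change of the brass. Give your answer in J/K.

ΔS = ∫dQ_rev/T = m c ln(T₂/T₁) = 33.5 × 0.362 × ln(373/229) = 5.92 J/K.

ΔS = 5.92 J/K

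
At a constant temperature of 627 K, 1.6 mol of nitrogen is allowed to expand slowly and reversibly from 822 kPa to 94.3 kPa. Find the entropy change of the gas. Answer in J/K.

ΔS_gas = 28.8 J/K

For an isothermal ideal gas ΔS_gas = nR ln(P₁/P₂) = 1.6 × 8.314 × ln(822/94.3) = 28.8 J/K.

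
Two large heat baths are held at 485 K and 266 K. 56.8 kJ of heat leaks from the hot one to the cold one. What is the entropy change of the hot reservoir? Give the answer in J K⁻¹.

The hot reservoir loses heat Q, so ΔS_hot = −Q/T_H = −56800/485 = -117 J/K.

ΔS_hot = -117 J/K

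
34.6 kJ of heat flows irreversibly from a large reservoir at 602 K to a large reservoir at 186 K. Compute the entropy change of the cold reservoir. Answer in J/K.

ΔS_cold = 186 J/K

The cold reservoir gains heat Q, so ΔS_cold = +Q/T_C = 34600/186 = 186 J/K.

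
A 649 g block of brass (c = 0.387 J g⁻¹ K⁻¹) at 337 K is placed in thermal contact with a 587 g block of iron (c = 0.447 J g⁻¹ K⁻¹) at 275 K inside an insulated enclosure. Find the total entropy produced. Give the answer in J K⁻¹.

ΔS_total = 2.65 J/K

Energy balance: T_f = (m₁c₁T₁ + m₂c₂T₂)/(m₁c₁ + m₂c₂) = 305.32 K.
ΔS₁ = m₁c₁ ln(T_f/T₁) = 251.163 × ln(305.32/337) = -24.794 J/K.
ΔS₂ = m₂c₂ ln(T_f/T₂) = 262.389 × ln(305.32/275) = 27.445 J/K.
ΔS_total = -24.794 + 27.445 = 2.65 J/K.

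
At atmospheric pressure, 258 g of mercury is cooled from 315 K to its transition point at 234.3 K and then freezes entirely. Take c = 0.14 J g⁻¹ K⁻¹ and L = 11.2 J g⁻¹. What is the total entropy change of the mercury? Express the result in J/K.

ΔS = -23 J/K

Cooling step: ΔS₁ = m c ln(T_tr/T_i) = 258 × 0.14 × ln(234.3/315) = -10.69 J/K.
Phase change: ΔS₂ = −mL/T_tr = −258 × 11.2 / 234.3 = -12.33 J/K.
ΔS_total = (-10.69) + (-12.33) = -23 J/K.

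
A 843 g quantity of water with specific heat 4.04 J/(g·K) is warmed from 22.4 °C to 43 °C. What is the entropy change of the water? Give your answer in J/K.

ΔS = 229 J/K

In kelvin: T₁ = 295.55 K, T₂ = 316.15 K. ΔS = ∫dQ_rev/T = m c ln(T₂/T₁) = 843 × 4.04 × ln(316.15/295.55) = 229 J/K.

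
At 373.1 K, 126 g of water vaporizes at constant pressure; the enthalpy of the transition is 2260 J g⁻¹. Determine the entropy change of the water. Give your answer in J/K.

Heat absorbed by the substance: Q = mL = 126 × 2260 = 284760 J.
At constant T, ΔS = Q_rev/T = 284760 / 373.1 = 763 J/K.

ΔS = 763 J/K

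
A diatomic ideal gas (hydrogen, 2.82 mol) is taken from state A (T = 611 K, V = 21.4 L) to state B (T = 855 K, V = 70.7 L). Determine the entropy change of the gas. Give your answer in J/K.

ΔS = 47.7 J/K

Entropy is a state function: ΔS = nC_V ln(T₂/T₁) + nR ln(V₂/V₁), with C_V = 5R/2 = 20.79 J mol⁻¹ K⁻¹ for a diatomic ideal gas.
ΔS = 2.82 × [20.79 × ln(855/611) + 8.314 × ln(70.7/21.4)] = 47.7 J/K.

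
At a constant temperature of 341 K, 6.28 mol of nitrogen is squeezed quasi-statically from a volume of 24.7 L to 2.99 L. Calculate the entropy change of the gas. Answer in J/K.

For an isothermal ideal gas ΔS_gas = nR ln(V₂/V₁) = 6.28 × 8.314 × ln(2.99/24.7) = -110 J/K.

ΔS_gas = -110 J/K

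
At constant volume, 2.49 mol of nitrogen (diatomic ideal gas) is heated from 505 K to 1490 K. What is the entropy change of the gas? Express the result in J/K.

ΔS = 56 J/K

At constant volume, ΔS = nC_V ln(T₂/T₁) with C_V = 5R/2 = 20.79 J mol⁻¹ K⁻¹.
ΔS = 2.49 × 20.79 × ln(1490/505) = 56 J/K.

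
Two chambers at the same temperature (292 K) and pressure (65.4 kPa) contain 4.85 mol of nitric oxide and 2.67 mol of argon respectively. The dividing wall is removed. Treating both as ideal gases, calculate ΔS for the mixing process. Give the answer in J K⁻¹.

ΔS_mix = 40.7 J/K

Mole fractions: x_A = 4.85/7.52 = 0.645, x_B = 0.355.
ΔS_mix = −R(n_A ln x_A + n_B ln x_B) = −8.314 × (4.85 ln 0.645 + 2.67 ln 0.355) = 40.7 J/K.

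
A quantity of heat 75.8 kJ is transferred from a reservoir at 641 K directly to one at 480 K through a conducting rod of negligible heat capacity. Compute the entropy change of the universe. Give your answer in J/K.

ΔS_hot = −Q/T_H = −75800/641 = -118.25 J/K and ΔS_cold = +Q/T_C = 75800/480 = 157.92 J/K.
ΔS_total = -118.25 + 157.92 = 39.7 J/K, positive as the second law requires.

ΔS_total = 39.7 J/K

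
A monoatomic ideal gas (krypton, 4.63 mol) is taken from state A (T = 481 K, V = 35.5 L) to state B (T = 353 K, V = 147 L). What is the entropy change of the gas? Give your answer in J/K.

Entropy is a state function: ΔS = nC_V ln(T₂/T₁) + nR ln(V₂/V₁), with C_V = 3R/2 = 12.47 J mol⁻¹ K⁻¹ for a monoatomic ideal gas.
ΔS = 4.63 × [12.47 × ln(353/481) + 8.314 × ln(147/35.5)] = 36.8 J/K.

ΔS = 36.8 J/K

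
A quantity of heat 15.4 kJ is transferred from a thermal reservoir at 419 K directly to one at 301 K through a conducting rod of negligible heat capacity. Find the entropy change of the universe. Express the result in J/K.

ΔS_total = 14.4 J/K

ΔS_hot = −Q/T_H = −15400/419 = -36.75 J/K and ΔS_cold = +Q/T_C = 15400/301 = 51.16 J/K.
ΔS_total = -36.75 + 51.16 = 14.4 J/K, positive as the second law requires.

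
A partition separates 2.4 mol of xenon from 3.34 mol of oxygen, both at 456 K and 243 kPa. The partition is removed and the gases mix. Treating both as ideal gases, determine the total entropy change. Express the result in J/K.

Mole fractions: x_A = 2.4/5.74 = 0.418, x_B = 0.582.
ΔS_mix = −R(n_A ln x_A + n_B ln x_B) = −8.314 × (2.4 ln 0.418 + 3.34 ln 0.582) = 32.4 J/K.

ΔS_mix = 32.4 J/K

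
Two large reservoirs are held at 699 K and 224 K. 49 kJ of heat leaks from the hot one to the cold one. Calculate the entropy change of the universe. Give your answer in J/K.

ΔS_total = 149 J/K

ΔS_hot = −Q/T_H = −49000/699 = -70.1 J/K and ΔS_cold = +Q/T_C = 49000/224 = 218.8 J/K.
ΔS_total = -70.1 + 218.8 = 149 J/K, positive as the second law requires.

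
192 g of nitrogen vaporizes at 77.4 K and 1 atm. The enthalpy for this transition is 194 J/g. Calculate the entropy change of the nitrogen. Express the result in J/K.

Heat absorbed by the substance: Q = mL = 192 × 194 = 37248 J.
At constant T, ΔS = Q_rev/T = 37248 / 77.4 = 481 J/K.

ΔS = 481 J/K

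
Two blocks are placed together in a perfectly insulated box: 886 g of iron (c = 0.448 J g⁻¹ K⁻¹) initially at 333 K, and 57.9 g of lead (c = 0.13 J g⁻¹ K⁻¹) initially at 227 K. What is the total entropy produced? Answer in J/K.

ΔS_total = 0.481 J/K

Energy balance: T_f = (m₁c₁T₁ + m₂c₂T₂)/(m₁c₁ + m₂c₂) = 331.03 K.
ΔS₁ = m₁c₁ ln(T_f/T₁) = 396.928 × ln(331.03/333) = -2.3584 J/K.
ΔS₂ = m₂c₂ ln(T_f/T₂) = 7.527 × ln(331.03/227) = 2.8396 J/K.
ΔS_total = -2.3584 + 2.8396 = 0.481 J/K.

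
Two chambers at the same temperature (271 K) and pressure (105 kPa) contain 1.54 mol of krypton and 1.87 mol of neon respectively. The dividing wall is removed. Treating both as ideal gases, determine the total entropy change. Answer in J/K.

Mole fractions: x_A = 1.54/3.41 = 0.452, x_B = 0.548.
ΔS_mix = −R(n_A ln x_A + n_B ln x_B) = −8.314 × (1.54 ln 0.452 + 1.87 ln 0.548) = 19.5 J/K.

ΔS_mix = 19.5 J/K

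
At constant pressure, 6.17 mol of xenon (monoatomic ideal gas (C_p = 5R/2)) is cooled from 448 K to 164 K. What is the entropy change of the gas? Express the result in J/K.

ΔS = -129 J/K

At constant pressure, ΔS = nC_p ln(T₂/T₁) with C_p = 5R/2 = 20.79 J mol⁻¹ K⁻¹.
ΔS = 6.17 × 20.79 × ln(164/448) = -129 J/K.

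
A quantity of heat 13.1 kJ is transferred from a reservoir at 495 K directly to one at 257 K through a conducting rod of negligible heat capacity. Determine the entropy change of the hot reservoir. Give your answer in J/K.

ΔS_hot = -26.5 J/K

The hot reservoir loses heat Q, so ΔS_hot = −Q/T_H = −13100/495 = -26.5 J/K.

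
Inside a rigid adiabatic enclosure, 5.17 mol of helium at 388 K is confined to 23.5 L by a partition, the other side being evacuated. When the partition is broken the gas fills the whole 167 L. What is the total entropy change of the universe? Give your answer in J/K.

ΔS_universe = 84.3 J/K

No heat is exchanged and no work is done, so the ideal-gas temperature stays constant.
Entropy is a state function; using a reversible isothermal path, ΔS_gas = nR ln(V₂/V₁) = 5.17 × 8.314 × ln(167/23.5) = 84.3 J/K.
The insulated surroundings exchange no heat, so ΔS_surr = 0 and ΔS_universe = ΔS_gas.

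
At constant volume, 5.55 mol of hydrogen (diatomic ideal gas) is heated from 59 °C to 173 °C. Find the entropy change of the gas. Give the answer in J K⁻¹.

In kelvin: T₁ = 332.15 K, T₂ = 446.15 K. At constant volume, ΔS = nC_V ln(T₂/T₁) with C_V = 5R/2 = 20.79 J mol⁻¹ K⁻¹.
ΔS = 5.55 × 20.79 × ln(446.15/332.15) = 34 J/K.

ΔS = 34 J/K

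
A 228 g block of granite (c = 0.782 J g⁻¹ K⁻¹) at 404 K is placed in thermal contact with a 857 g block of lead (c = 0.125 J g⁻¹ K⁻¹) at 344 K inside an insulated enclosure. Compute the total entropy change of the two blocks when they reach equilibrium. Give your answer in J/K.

Energy balance: T_f = (m₁c₁T₁ + m₂c₂T₂)/(m₁c₁ + m₂c₂) = 381.48 K.
ΔS₁ = m₁c₁ ln(T_f/T₁) = 178.296 × ln(381.48/404) = -10.226 J/K.
ΔS₂ = m₂c₂ ln(T_f/T₂) = 107.125 × ln(381.48/344) = 11.079 J/K.
ΔS_total = -10.226 + 11.079 = 0.853 J/K.

ΔS_total = 0.853 J/K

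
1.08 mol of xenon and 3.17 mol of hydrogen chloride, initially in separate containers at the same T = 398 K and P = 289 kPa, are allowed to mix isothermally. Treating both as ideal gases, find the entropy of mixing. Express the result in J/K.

Mole fractions: x_A = 1.08/4.25 = 0.254, x_B = 0.746.
ΔS_mix = −R(n_A ln x_A + n_B ln x_B) = −8.314 × (1.08 ln 0.254 + 3.17 ln 0.746) = 20 J/K.

ΔS_mix = 20 J/K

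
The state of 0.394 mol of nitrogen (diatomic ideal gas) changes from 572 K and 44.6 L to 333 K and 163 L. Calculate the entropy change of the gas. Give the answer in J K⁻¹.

Entropy is a state function: ΔS = nC_V ln(T₂/T₁) + nR ln(V₂/V₁), with C_V = 5R/2 = 20.79 J mol⁻¹ K⁻¹ for a diatomic ideal gas.
ΔS = 0.394 × [20.79 × ln(333/572) + 8.314 × ln(163/44.6)] = -0.185 J/K.

ΔS = -0.185 J/K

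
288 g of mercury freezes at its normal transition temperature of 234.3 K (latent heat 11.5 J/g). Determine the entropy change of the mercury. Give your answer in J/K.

ΔS = -14.1 J/K

Heat released by the substance: Q = −mL = −288 × 11.5 = −3312 J.
At constant T, ΔS = Q_rev/T = −3312 / 234.3 = -14.1 J/K.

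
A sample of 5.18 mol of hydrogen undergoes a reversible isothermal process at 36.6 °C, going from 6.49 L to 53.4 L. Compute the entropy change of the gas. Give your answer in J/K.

For an isothermal ideal gas ΔS_gas = nR ln(V₂/V₁) = 5.18 × 8.314 × ln(53.4/6.49) = 90.8 J/K.

ΔS_gas = 90.8 J/K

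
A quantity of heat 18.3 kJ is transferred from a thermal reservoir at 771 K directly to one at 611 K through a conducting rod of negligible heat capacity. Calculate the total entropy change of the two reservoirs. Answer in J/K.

ΔS_total = 6.22 J/K

ΔS_hot = −Q/T_H = −18300/771 = -23.735 J/K and ΔS_cold = +Q/T_C = 18300/611 = 29.951 J/K.
ΔS_total = -23.735 + 29.951 = 6.22 J/K, positive as the second law requires.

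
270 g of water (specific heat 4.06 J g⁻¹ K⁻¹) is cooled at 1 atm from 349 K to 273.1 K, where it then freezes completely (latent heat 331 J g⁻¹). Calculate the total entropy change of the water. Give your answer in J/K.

ΔS = -596 J/K

Cooling step: ΔS₁ = m c ln(T_tr/T_i) = 270 × 4.06 × ln(273.1/349) = -268.8 J/K.
Phase change: ΔS₂ = −mL/T_tr = −270 × 331 / 273.1 = -327.2 J/K.
ΔS_total = (-268.8) + (-327.2) = -596 J/K.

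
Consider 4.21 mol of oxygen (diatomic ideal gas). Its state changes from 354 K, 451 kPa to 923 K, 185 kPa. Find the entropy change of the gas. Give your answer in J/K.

ΔS = 149 J/K

ΔS = nC_p ln(T₂/T₁) − nR ln(P₂/P₁), with C_p = 7R/2 = 29.1 J mol⁻¹ K⁻¹ for a diatomic ideal gas.
ΔS = 4.21 × [29.1 × ln(923/354) − 8.314 × ln(185/451)] = 149 J/K.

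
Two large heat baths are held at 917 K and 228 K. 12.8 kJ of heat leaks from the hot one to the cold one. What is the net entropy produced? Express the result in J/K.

ΔS_hot = −Q/T_H = −12800/917 = -13.96 J/K and ΔS_cold = +Q/T_C = 12800/228 = 56.14 J/K.
ΔS_total = -13.96 + 56.14 = 42.2 J/K, positive as the second law requires.

ΔS_total = 42.2 J/K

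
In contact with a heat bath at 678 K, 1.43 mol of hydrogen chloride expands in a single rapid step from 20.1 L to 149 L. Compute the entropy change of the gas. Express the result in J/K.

ΔS_gas = 23.8 J/K

Entropy is a state function, so ΔS_gas depends only on the end states.
For an isothermal ideal gas ΔS_gas = nR ln(V₂/V₁) = 1.43 × 8.314 × ln(149/20.1) = 23.8 J/K.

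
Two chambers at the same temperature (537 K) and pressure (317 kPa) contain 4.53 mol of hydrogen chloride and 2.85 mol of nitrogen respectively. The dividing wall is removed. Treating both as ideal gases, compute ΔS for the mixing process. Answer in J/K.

Mole fractions: x_A = 4.53/7.38 = 0.614, x_B = 0.386.
ΔS_mix = −R(n_A ln x_A + n_B ln x_B) = −8.314 × (4.53 ln 0.614 + 2.85 ln 0.386) = 40.9 J/K.

ΔS_mix = 40.9 J/K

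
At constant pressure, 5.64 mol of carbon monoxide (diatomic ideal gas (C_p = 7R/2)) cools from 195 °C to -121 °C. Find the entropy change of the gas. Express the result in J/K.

In kelvin: T₁ = 468.15 K, T₂ = 152.15 K. At constant pressure, ΔS = nC_p ln(T₂/T₁) with C_p = 7R/2 = 29.1 J mol⁻¹ K⁻¹.
ΔS = 5.64 × 29.1 × ln(152.15/468.15) = -184 J/K.

ΔS = -184 J/K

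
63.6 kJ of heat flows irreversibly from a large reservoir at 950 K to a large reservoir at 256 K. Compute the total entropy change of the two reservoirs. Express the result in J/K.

ΔS_total = 181 J/K

ΔS_hot = −Q/T_H = −63600/950 = -66.95 J/K and ΔS_cold = +Q/T_C = 63600/256 = 248.4 J/K.
ΔS_total = -66.95 + 248.4 = 181 J/K, positive as the second law requires.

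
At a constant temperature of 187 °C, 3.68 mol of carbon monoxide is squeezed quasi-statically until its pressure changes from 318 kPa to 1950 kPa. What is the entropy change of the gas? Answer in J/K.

ΔS_gas = -55.5 J/K

For an isothermal ideal gas ΔS_gas = nR ln(P₁/P₂) = 3.68 × 8.314 × ln(318/1950) = -55.5 J/K.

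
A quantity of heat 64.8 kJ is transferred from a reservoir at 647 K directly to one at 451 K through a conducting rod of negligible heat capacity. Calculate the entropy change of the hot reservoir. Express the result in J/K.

The hot reservoir loses heat Q, so ΔS_hot = −Q/T_H = −64800/647 = -100 J/K.

ΔS_hot = -100 J/K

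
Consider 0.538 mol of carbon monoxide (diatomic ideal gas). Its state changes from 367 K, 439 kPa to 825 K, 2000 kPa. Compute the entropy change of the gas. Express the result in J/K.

ΔS = nC_p ln(T₂/T₁) − nR ln(P₂/P₁), with C_p = 7R/2 = 29.1 J mol⁻¹ K⁻¹ for a diatomic ideal gas.
ΔS = 0.538 × [29.1 × ln(825/367) − 8.314 × ln(2000/439)] = 5.9 J/K.

ΔS = 5.9 J/K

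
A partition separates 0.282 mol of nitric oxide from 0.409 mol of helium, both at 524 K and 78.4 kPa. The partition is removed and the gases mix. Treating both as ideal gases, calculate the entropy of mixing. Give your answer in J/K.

Mole fractions: x_A = 0.282/0.691 = 0.408, x_B = 0.592.
ΔS_mix = −R(n_A ln x_A + n_B ln x_B) = −8.314 × (0.282 ln 0.408 + 0.409 ln 0.592) = 3.88 J/K.

ΔS_mix = 3.88 J/K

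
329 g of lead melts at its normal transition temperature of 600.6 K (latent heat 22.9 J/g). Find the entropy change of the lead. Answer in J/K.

ΔS = 12.5 J/K

Heat absorbed by the substance: Q = mL = 329 × 22.9 = 7534.1 J.
At constant T, ΔS = Q_rev/T = 7534.1 / 600.6 = 12.5 J/K.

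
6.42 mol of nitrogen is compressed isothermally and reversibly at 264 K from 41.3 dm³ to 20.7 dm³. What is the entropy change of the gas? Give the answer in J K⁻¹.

ΔS_gas = -36.9 J/K

For an isothermal ideal gas ΔS_gas = nR ln(V₂/V₁) = 6.42 × 8.314 × ln(20.7/41.3) = -36.9 J/K.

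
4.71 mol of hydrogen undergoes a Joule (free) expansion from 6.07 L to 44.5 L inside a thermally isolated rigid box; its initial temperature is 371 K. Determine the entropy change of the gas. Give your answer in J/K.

For an ideal gas in free expansion Q = 0 and W = 0, so T is unchanged.
Entropy is a state function; using a reversible isothermal path, ΔS_gas = nR ln(V₂/V₁) = 4.71 × 8.314 × ln(44.5/6.07) = 78 J/K.

ΔS_gas = 78 J/K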